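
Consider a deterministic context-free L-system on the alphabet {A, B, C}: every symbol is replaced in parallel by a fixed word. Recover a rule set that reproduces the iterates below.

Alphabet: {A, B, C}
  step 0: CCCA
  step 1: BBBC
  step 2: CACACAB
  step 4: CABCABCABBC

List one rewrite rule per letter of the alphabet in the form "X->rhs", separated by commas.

  step 1 ⇒ step 2: BBBC ⇒ CA·CA·CA·B
    B ↦ CA
    C ↦ B
  step 0 ⇒ step 1: CCCA ⇒ B·B·B·C
    A ↦ C

A->C, B->CA, C->B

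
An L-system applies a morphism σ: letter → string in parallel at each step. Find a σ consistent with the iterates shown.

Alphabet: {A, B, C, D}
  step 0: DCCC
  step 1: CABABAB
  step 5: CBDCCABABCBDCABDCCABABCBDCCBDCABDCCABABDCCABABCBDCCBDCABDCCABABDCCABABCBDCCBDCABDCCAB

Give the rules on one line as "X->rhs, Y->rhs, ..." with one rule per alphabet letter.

  step 0 ⇒ step 1: DCCC ⇒ C·AB·AB·AB
    C ↦ AB
    D ↦ C
    A ↦ CB  (constrained at step 1)
    B ↦ DC  (constrained at step 1)

A->CB, B->DC, C->AB, D->C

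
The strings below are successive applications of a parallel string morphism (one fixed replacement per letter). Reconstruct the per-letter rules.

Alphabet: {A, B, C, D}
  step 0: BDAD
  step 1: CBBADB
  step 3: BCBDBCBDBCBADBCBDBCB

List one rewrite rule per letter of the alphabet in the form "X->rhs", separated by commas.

A->AD, B->CB, C->DB, D->B

  step 0 ⇒ step 1: BDAD ⇒ CB·B·AD·B
    A ↦ AD
    B ↦ CB
    D ↦ B
    C ↦ DB  (constrained at step 1)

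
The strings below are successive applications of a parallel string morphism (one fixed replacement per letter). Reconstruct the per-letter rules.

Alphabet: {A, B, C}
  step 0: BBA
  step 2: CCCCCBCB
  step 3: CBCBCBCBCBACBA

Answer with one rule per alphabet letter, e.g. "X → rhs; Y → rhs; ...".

A->CC, B->A, C->CB

  step 2 ⇒ step 3: CCCCCBCB ⇒ CB·CB·CB·CB·CB·A·CB·A
    B ↦ A
    C ↦ CB
    A ↦ CC  (constrained at step 0)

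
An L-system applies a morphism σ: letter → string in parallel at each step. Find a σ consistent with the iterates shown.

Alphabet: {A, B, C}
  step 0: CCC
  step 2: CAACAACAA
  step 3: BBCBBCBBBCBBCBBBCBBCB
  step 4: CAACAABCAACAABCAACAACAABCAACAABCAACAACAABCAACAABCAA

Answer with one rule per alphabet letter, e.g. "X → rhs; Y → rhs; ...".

A->BCB, B->CAA, C->B

  step 3 ⇒ step 4: BBCBBCBBBCBBCBBBCBBCB ⇒ CAA·CAA·B·CAA·CAA·B·CAA·CAA·CAA·B·CAA·CAA·B·CAA·CAA·CAA·B·CAA·CAA·B·CAA
    B ↦ CAA
    C ↦ B
  step 2 ⇒ step 3: CAACAACAA ⇒ B·BCB·BCB·B·BCB·BCB·B·BCB·BCB
    A ↦ BCB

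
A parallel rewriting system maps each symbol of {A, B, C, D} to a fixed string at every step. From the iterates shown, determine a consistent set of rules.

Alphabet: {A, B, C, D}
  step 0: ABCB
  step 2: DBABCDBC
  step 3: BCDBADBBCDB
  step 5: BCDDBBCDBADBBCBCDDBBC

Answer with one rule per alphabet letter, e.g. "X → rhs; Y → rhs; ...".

  step 2 ⇒ step 3: DBABCDBC ⇒ BC·D·BA·D·B·BC·D·B
    A ↦ BA
    B ↦ D
    C ↦ B
    D ↦ BC

A->BA, B->D, C->B, D->BC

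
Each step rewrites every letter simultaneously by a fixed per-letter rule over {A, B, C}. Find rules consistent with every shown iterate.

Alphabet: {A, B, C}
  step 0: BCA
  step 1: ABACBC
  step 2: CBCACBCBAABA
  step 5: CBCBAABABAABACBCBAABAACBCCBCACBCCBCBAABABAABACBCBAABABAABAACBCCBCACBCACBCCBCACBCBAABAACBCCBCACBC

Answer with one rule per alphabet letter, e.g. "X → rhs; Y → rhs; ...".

  step 1 ⇒ step 2: ABACBC ⇒ CBC·A·CBC·BA·A·BA
    A ↦ CBC
    B ↦ A
    C ↦ BA

A->CBC, B->A, C->BA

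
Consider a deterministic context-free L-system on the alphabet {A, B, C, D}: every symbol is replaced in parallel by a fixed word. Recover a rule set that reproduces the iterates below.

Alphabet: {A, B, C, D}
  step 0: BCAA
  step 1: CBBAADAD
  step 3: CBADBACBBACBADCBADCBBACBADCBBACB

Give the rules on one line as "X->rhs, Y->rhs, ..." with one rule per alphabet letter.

  step 0 ⇒ step 1: BCAA ⇒ CB·BA·AD·AD
    A ↦ AD
    B ↦ CB
    C ↦ BA
    D ↦ CB  (constrained at step 1)

A->AD, B->CB, C->BA, D->CB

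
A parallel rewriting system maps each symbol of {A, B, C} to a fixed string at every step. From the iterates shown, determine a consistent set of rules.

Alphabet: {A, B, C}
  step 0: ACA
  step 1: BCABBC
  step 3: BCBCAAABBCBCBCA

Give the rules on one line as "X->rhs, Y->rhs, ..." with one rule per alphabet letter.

  step 0 ⇒ step 1: ACA ⇒ BC·AB·BC
    A ↦ BC
    C ↦ AB
    B ↦ A  (constrained at step 1)

A->BC, B->A, C->AB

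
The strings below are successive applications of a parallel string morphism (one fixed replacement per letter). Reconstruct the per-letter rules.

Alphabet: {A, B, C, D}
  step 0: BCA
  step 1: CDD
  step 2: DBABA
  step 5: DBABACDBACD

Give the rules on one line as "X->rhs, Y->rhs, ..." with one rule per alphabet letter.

A->D, B->C, C->D, D->BA

  step 1 ⇒ step 2: CDD ⇒ D·BA·BA
    C ↦ D
    D ↦ BA
  step 0 ⇒ step 1: BCA ⇒ C·D·D
    A ↦ D
  step 0 ⇒ step 1: BCA ⇒ C·D·D
    B ↦ C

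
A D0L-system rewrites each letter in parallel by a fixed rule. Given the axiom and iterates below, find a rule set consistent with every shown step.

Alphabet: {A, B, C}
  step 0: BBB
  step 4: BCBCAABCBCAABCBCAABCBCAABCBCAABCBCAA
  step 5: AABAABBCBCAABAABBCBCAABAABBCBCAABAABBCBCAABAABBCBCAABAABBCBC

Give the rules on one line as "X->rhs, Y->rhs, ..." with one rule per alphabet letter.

A->BC, B->AA, C->B

  step 4 ⇒ step 5: BCBCAABCBCAABCBCAABCBCAABCBCAABCBCAA ⇒ AA·B·AA·B·BC·BC·AA·B·AA·B·BC·BC·AA·B·AA·B·BC·BC·AA·B·AA·B·BC·BC·AA·B·AA·B·BC·BC·AA·B·AA·B·BC·BC
    A ↦ BC
    B ↦ AA
    C ↦ B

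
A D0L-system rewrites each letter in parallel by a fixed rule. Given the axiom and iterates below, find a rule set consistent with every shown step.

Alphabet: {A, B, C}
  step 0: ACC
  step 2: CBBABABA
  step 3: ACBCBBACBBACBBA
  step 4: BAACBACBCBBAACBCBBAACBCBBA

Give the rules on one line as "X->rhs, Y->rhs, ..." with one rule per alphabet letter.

A->BA, B->CB, C->A

  step 3 ⇒ step 4: ACBCBBACBBACBBA ⇒ BA·A·CB·A·CB·CB·BA·A·CB·CB·BA·A·CB·CB·BA
    A ↦ BA
    B ↦ CB
    C ↦ A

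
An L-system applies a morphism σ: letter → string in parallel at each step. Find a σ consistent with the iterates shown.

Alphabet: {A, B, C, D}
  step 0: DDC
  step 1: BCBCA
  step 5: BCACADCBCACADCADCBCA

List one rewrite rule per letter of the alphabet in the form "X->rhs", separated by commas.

A->DC, B->C, C->A, D->BC

  step 0 ⇒ step 1: DDC ⇒ BC·BC·A
    C ↦ A
    D ↦ BC
    A ↦ DC  (constrained at step 1)
    B ↦ C  (constrained at step 1)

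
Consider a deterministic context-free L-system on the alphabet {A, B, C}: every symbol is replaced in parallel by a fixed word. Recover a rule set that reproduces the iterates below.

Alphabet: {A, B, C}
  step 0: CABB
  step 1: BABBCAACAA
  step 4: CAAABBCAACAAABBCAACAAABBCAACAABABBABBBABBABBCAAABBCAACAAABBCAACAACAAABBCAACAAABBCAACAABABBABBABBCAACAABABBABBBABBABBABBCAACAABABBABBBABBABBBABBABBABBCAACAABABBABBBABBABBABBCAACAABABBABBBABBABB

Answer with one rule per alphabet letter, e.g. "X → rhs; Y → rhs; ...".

A->ABB, B->CAA, C->B

  step 0 ⇒ step 1: CABB ⇒ B·ABB·CAA·CAA
    A ↦ ABB
    B ↦ CAA
    C ↦ B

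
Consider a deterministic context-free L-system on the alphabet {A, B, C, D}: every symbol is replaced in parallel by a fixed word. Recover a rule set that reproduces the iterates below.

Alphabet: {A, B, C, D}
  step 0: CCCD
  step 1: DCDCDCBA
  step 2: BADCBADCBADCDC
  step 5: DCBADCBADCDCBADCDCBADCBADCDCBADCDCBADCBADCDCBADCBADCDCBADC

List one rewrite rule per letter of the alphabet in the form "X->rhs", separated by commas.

A->C, B->D, C->DC, D->BA

  step 1 ⇒ step 2: DCDCDCBA ⇒ BA·DC·BA·DC·BA·DC·D·C
    A ↦ C
    B ↦ D
    C ↦ DC
    D ↦ BA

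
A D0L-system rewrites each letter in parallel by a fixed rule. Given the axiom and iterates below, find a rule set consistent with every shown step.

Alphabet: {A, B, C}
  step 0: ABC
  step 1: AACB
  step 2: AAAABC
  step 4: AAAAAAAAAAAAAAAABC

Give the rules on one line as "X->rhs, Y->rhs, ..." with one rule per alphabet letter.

A->AA, B->C, C->B

  step 1 ⇒ step 2: AACB ⇒ AA·AA·B·C
    A ↦ AA
    B ↦ C
    C ↦ B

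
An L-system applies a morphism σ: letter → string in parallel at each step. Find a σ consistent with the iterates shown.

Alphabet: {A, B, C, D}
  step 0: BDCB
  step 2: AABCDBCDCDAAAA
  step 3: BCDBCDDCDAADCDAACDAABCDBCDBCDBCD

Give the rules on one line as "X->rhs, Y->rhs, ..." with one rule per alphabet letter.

A->BCD, B->D, C->CD, D->AA

  step 2 ⇒ step 3: AABCDBCDCDAAAA ⇒ BCD·BCD·D·CD·AA·D·CD·AA·CD·AA·BCD·BCD·BCD·BCD
    A ↦ BCD
    B ↦ D
    C ↦ CD
    D ↦ AA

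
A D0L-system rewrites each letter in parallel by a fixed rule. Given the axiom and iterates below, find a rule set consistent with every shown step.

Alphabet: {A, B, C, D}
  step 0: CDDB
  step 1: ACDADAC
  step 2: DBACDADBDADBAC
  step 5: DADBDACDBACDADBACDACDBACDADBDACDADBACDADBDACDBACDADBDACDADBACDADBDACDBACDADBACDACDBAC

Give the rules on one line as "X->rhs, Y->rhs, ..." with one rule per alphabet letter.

A->DB, B->C, C->AC, D->DA

  step 1 ⇒ step 2: ACDADAC ⇒ DB·AC·DA·DB·DA·DB·AC
    A ↦ DB
    C ↦ AC
    D ↦ DA
  step 0 ⇒ step 1: CDDB ⇒ AC·DA·DA·C
    B ↦ C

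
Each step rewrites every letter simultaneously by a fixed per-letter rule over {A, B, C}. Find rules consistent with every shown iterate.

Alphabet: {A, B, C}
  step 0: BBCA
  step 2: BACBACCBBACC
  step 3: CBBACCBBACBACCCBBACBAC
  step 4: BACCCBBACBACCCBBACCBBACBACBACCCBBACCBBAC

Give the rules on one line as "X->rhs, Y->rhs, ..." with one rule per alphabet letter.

  step 3 ⇒ step 4: CBBACCBBACBACCCBBACBAC ⇒ BAC·C·C·B·BAC·BAC·C·C·B·BAC·C·B·BAC·BAC·BAC·C·C·B·BAC·C·B·BAC
    A ↦ B
    B ↦ C
    C ↦ BAC

A->B, B->C, C->BAC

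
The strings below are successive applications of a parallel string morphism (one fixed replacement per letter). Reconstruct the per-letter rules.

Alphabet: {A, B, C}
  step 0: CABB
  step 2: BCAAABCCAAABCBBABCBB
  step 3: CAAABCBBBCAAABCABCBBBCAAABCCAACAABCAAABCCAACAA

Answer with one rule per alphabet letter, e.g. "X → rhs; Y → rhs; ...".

A->B, B->CAA, C->ABC

  step 2 ⇒ step 3: BCAAABCCAAABCBBABCBB ⇒ CAA·ABC·B·B·B·CAA·ABC·ABC·B·B·B·CAA·ABC·CAA·CAA·B·CAA·ABC·CAA·CAA
    A ↦ B
    B ↦ CAA
    C ↦ ABC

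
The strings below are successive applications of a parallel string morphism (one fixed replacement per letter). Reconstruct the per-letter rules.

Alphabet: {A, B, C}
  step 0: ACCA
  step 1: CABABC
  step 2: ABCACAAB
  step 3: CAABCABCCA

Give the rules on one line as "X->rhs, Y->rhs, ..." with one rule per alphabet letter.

  step 2 ⇒ step 3: ABCACAAB ⇒ C·A·AB·C·AB·C·C·A
    A ↦ C
    B ↦ A
    C ↦ AB

A->C, B->A, C->AB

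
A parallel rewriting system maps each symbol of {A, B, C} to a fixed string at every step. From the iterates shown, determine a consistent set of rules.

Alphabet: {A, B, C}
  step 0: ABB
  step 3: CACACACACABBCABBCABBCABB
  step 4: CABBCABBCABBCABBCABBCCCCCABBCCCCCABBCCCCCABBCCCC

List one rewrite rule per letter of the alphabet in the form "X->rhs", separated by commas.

A->BB, B->CC, C->CA

  step 3 ⇒ step 4: CACACACACABBCABBCABBCABB ⇒ CA·BB·CA·BB·CA·BB·CA·BB·CA·BB·CC·CC·CA·BB·CC·CC·CA·BB·CC·CC·CA·BB·CC·CC
    A ↦ BB
    B ↦ CC
    C ↦ CA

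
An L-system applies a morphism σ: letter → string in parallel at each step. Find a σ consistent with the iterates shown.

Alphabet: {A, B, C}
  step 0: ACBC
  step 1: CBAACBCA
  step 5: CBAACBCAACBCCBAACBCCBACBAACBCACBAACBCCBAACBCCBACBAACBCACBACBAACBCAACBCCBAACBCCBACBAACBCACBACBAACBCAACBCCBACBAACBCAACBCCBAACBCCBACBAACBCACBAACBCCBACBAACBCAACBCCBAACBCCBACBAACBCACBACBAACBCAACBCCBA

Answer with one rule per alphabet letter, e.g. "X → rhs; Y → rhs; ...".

  step 0 ⇒ step 1: ACBC ⇒ CBA·A·CBC·A
    A ↦ CBA
    B ↦ CBC
    C ↦ A

A->CBA, B->CBC, C->A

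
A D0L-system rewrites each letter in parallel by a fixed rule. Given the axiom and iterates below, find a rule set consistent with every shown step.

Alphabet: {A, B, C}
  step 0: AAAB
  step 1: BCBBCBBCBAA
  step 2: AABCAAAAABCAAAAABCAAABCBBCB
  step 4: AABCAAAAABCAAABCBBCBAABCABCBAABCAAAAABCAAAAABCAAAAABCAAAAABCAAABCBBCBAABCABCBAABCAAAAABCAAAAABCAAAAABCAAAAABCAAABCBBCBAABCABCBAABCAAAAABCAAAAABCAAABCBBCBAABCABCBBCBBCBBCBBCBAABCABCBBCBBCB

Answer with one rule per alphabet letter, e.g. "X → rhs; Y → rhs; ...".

A->BCB, B->AA, C->BCA

  step 1 ⇒ step 2: BCBBCBBCBAA ⇒ AA·BCA·AA·AA·BCA·AA·AA·BCA·AA·BCB·BCB
    A ↦ BCB
    B ↦ AA
    C ↦ BCA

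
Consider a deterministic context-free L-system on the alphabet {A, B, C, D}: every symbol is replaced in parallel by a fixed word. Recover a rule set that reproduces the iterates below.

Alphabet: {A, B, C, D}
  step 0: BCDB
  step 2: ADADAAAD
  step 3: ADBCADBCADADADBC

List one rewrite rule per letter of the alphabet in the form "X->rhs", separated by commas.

A->AD, B->A, C->A, D->BC

  step 2 ⇒ step 3: ADADAAAD ⇒ AD·BC·AD·BC·AD·AD·AD·BC
    A ↦ AD
    D ↦ BC
    B ↦ A  (constrained at step 0)
    C ↦ A  (constrained at step 0)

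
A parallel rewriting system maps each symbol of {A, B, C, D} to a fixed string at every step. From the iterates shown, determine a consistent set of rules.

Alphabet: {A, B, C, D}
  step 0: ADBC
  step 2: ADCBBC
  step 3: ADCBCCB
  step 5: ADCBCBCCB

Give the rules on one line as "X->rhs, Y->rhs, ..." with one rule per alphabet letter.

  step 2 ⇒ step 3: ADCBBC ⇒ AD·C·B·C·C·B
    A ↦ AD
    B ↦ C
    C ↦ B
    D ↦ C

A->AD, B->C, C->B, D->C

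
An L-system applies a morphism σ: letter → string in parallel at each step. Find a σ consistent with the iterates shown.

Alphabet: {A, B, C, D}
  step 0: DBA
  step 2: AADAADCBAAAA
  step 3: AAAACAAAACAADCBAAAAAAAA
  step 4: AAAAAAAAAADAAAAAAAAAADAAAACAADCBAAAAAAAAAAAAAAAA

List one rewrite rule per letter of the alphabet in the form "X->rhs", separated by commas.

  step 3 ⇒ step 4: AAAACAAAACAADCBAAAAAAAA ⇒ AA·AA·AA·AA·AAD·AA·AA·AA·AA·AAD·AA·AA·C·AAD·CB·AA·AA·AA·AA·AA·AA·AA·AA
    A ↦ AA
    B ↦ CB
    C ↦ AAD
    D ↦ C

A->AA, B->CB, C->AAD, D->C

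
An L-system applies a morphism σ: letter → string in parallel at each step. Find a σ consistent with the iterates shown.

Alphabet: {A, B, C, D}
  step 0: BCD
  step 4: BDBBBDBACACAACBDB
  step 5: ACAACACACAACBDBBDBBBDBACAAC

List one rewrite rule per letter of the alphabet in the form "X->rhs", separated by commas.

  step 4 ⇒ step 5: BDBBBDBACACAACBDB ⇒ AC·A·AC·AC·AC·A·AC·B·DB·B·DB·B·B·DB·AC·A·AC
    A ↦ B
    B ↦ AC
    C ↦ DB
    D ↦ A

A->B, B->AC, C->DB, D->A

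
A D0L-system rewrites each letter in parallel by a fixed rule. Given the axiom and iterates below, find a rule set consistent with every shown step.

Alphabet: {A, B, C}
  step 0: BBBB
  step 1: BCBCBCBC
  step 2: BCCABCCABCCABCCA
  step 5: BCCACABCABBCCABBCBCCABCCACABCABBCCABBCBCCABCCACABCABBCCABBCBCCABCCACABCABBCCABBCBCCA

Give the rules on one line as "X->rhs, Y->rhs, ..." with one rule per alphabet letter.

A->B, B->BC, C->CA

  step 1 ⇒ step 2: BCBCBCBC ⇒ BC·CA·BC·CA·BC·CA·BC·CA
    B ↦ BC
    C ↦ CA
    A ↦ B  (constrained at step 2)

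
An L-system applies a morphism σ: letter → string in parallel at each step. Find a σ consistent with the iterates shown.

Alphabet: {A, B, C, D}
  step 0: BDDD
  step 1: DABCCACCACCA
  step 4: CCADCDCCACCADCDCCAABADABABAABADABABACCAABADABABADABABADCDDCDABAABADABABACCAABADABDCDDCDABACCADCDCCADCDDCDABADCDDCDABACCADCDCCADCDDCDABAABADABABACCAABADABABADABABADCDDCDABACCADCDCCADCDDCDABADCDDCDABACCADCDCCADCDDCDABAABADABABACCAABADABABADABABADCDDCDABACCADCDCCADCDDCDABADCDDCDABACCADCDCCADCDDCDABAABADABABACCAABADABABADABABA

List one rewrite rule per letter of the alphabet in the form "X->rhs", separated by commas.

  step 0 ⇒ step 1: BDDD ⇒ DAB·CCA·CCA·CCA
    B ↦ DAB
    D ↦ CCA
    A ↦ ABA  (constrained at step 1)
    C ↦ DCD  (constrained at step 1)

A->ABA, B->DAB, C->DCD, D->CCA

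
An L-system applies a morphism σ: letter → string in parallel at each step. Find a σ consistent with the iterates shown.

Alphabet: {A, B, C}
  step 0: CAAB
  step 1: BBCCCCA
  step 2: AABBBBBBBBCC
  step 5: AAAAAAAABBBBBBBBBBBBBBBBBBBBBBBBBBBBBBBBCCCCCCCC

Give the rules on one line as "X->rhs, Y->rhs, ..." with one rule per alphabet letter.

  step 1 ⇒ step 2: BBCCCCA ⇒ A·A·BB·BB·BB·BB·CC
    A ↦ CC
    B ↦ A
    C ↦ BB

A->CC, B->A, C->BB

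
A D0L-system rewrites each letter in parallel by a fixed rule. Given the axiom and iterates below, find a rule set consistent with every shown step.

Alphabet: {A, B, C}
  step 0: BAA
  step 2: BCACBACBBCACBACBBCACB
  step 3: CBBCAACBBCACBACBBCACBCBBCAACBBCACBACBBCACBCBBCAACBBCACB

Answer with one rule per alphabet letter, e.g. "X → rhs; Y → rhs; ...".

A->ACB, B->CB, C->BCA

  step 2 ⇒ step 3: BCACBACBBCACBACBBCACB ⇒ CB·BCA·ACB·BCA·CB·ACB·BCA·CB·CB·BCA·ACB·BCA·CB·ACB·BCA·CB·CB·BCA·ACB·BCA·CB
    A ↦ ACB
    B ↦ CB
    C ↦ BCA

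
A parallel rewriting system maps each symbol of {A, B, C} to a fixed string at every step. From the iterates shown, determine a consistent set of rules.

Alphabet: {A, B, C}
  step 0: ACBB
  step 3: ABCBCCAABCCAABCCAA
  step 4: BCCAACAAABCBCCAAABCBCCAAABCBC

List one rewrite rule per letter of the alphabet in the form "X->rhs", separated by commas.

A->BC, B->CA, C->A

  step 3 ⇒ step 4: ABCBCCAABCCAABCCAA ⇒ BC·CA·A·CA·A·A·BC·BC·CA·A·A·BC·BC·CA·A·A·BC·BC
    A ↦ BC
    B ↦ CA
    C ↦ A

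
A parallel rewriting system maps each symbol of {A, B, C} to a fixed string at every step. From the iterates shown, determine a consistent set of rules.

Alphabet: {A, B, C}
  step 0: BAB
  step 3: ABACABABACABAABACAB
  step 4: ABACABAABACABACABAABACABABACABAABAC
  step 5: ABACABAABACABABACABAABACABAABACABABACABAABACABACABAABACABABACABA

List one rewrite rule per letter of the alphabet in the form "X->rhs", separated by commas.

A->AB, B->AC, C->A

  step 4 ⇒ step 5: ABACABAABACABACABAABACABABACABAABAC ⇒ AB·AC·AB·A·AB·AC·AB·AB·AC·AB·A·AB·AC·AB·A·AB·AC·AB·AB·AC·AB·A·AB·AC·AB·AC·AB·A·AB·AC·AB·AB·AC·AB·A
    A ↦ AB
    B ↦ AC
    C ↦ A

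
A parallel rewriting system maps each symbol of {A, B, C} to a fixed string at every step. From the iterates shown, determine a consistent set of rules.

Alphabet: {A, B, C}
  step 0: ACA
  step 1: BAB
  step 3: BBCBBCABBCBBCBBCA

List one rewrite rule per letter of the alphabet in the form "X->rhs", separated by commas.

  step 0 ⇒ step 1: ACA ⇒ B·A·B
    A ↦ B
    C ↦ A
    B ↦ BBC  (constrained at step 1)

A->B, B->BBC, C->A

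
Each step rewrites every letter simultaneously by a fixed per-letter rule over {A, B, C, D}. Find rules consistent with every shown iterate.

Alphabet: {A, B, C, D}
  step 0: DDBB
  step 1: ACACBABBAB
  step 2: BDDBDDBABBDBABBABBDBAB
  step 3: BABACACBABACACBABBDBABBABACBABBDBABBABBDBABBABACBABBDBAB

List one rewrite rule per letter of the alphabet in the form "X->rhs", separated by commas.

A->BD, B->BAB, C->D, D->AC

  step 2 ⇒ step 3: BDDBDDBABBDBABBABBDBAB ⇒ BAB·AC·AC·BAB·AC·AC·BAB·BD·BAB·BAB·AC·BAB·BD·BAB·BAB·BD·BAB·BAB·AC·BAB·BD·BAB
    A ↦ BD
    B ↦ BAB
    D ↦ AC
  step 1 ⇒ step 2: ACACBABBAB ⇒ BD·D·BD·D·BAB·BD·BAB·BAB·BD·BAB
    C ↦ D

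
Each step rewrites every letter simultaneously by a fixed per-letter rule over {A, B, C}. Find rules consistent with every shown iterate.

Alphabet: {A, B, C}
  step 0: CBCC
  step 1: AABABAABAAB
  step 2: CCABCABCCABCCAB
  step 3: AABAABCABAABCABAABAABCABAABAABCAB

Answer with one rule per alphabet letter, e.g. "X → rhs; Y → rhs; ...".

  step 2 ⇒ step 3: CCABCABCCABCCAB ⇒ AAB·AAB·C·AB·AAB·C·AB·AAB·AAB·C·AB·AAB·AAB·C·AB
    A ↦ C
    B ↦ AB
    C ↦ AAB

A->C, B->AB, C->AAB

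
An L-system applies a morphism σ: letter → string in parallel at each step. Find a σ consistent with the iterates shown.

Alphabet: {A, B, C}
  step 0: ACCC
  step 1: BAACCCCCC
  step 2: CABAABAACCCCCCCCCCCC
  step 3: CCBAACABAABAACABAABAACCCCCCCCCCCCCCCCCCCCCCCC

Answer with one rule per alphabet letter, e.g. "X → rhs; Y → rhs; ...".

  step 2 ⇒ step 3: CABAABAACCCCCCCCCCCC ⇒ CC·BAA·CA·BAA·BAA·CA·BAA·BAA·CC·CC·CC·CC·CC·CC·CC·CC·CC·CC·CC·CC
    A ↦ BAA
    B ↦ CA
    C ↦ CC

A->BAA, B->CA, C->CC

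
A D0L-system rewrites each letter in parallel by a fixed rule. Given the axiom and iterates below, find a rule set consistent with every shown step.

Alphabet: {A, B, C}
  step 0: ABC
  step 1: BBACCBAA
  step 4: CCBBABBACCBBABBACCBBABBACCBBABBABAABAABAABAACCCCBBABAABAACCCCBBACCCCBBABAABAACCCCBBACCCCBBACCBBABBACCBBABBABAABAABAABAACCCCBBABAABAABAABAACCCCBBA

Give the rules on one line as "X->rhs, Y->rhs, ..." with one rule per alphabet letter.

A->BBA, B->CC, C->BAA

  step 0 ⇒ step 1: ABC ⇒ BBA·CC·BAA
    A ↦ BBA
    B ↦ CC
    C ↦ BAA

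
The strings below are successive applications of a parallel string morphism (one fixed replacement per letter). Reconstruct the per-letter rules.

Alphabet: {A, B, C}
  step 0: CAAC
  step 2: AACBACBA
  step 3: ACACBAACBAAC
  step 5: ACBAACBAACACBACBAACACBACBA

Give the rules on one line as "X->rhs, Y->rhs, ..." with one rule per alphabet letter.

  step 2 ⇒ step 3: AACBACBA ⇒ AC·AC·B·A·AC·B·A·AC
    A ↦ AC
    B ↦ A
    C ↦ B

A->AC, B->A, C->B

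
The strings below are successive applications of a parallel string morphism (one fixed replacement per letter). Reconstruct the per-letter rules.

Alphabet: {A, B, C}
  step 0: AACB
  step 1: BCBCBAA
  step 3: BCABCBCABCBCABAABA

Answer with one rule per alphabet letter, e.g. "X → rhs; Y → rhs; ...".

  step 0 ⇒ step 1: AACB ⇒ BC·BC·BA·A
    A ↦ BC
    B ↦ A
    C ↦ BA

A->BC, B->A, C->BA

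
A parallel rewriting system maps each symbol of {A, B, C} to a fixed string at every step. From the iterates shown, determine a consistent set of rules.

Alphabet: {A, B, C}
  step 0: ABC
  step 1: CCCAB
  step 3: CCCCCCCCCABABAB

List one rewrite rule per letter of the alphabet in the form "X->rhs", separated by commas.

  step 0 ⇒ step 1: ABC ⇒ CC·C·AB
    A ↦ CC
    B ↦ C
    C ↦ AB

A->CC, B->C, C->AB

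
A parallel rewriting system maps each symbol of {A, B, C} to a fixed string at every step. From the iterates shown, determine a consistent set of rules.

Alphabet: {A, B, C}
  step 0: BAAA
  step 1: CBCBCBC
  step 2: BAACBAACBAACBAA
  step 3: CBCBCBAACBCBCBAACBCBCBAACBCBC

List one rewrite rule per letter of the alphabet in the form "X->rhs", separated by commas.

A->BC, B->C, C->BAA

  step 2 ⇒ step 3: BAACBAACBAACBAA ⇒ C·BC·BC·BAA·C·BC·BC·BAA·C·BC·BC·BAA·C·BC·BC
    A ↦ BC
    B ↦ C
    C ↦ BAA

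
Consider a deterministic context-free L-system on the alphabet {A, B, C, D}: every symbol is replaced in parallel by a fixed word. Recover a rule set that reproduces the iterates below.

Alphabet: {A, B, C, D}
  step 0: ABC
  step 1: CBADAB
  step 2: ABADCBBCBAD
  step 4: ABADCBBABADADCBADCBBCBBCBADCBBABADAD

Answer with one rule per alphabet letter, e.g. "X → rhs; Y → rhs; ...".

A->CB, B->AD, C->AB, D->B

  step 1 ⇒ step 2: CBADAB ⇒ AB·AD·CB·B·CB·AD
    A ↦ CB
    B ↦ AD
    C ↦ AB
    D ↦ B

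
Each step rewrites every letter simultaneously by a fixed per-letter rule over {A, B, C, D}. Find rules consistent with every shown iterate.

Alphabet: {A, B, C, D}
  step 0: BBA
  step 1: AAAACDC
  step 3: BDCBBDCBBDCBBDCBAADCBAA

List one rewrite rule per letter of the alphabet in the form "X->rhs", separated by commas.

A->CDC, B->AA, C->B, D->DC

  step 0 ⇒ step 1: BBA ⇒ AA·AA·CDC
    A ↦ CDC
    B ↦ AA
    C ↦ B  (constrained at step 1)
    D ↦ DC  (constrained at step 1)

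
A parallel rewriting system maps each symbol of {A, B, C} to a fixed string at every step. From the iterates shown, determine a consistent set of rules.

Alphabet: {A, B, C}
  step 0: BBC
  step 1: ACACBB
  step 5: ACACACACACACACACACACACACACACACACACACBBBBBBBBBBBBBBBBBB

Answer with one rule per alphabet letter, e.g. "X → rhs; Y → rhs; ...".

  step 0 ⇒ step 1: BBC ⇒ AC·AC·BB
    B ↦ AC
    C ↦ BB
    A ↦ B  (constrained at step 1)

A->B, B->AC, C->BB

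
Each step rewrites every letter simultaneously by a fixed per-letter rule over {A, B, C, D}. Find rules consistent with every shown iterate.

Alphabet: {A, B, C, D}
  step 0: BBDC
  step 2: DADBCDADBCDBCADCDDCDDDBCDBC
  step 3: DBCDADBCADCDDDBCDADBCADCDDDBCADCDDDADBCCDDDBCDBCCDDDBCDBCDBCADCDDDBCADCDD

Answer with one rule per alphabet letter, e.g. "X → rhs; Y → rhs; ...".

A->DA, B->AD, C->CDD, D->DBC

  step 2 ⇒ step 3: DADBCDADBCDBCADCDDCDDDBCDBC ⇒ DBC·DA·DBC·AD·CDD·DBC·DA·DBC·AD·CDD·DBC·AD·CDD·DA·DBC·CDD·DBC·DBC·CDD·DBC·DBC·DBC·AD·CDD·DBC·AD·CDD
    A ↦ DA
    B ↦ AD
    C ↦ CDD
    D ↦ DBC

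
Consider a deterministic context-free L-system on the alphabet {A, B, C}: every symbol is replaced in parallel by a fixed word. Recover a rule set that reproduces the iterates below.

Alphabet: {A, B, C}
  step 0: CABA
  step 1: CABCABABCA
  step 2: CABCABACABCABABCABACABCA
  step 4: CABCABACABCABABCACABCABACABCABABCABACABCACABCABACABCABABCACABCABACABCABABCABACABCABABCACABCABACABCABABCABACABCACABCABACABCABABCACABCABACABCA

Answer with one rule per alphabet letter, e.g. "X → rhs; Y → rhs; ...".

  step 1 ⇒ step 2: CABCABABCA ⇒ CA·BCA·BA·CA·BCA·BA·BCA·BA·CA·BCA
    A ↦ BCA
    B ↦ BA
    C ↦ CA

A->BCA, B->BA, C->CA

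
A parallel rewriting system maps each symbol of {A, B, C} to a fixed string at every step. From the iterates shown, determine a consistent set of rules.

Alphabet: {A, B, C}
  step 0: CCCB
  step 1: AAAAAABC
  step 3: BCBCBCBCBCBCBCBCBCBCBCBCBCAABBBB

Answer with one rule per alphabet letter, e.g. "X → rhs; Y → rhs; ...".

  step 0 ⇒ step 1: CCCB ⇒ AA·AA·AA·BC
    B ↦ BC
    C ↦ AA
    A ↦ BB  (constrained at step 1)

A->BB, B->BC, C->AA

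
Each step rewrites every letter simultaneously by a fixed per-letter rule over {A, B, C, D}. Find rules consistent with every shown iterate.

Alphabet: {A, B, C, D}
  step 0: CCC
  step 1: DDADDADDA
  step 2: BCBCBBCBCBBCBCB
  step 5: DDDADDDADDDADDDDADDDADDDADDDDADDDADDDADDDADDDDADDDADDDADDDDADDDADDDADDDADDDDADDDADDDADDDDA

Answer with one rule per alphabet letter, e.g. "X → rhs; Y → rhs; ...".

A->B, B->D, C->DDA, D->BC

  step 1 ⇒ step 2: DDADDADDA ⇒ BC·BC·B·BC·BC·B·BC·BC·B
    A ↦ B
    D ↦ BC
    B ↦ D  (constrained at step 2)
  step 0 ⇒ step 1: CCC ⇒ DDA·DDA·DDA
    C ↦ DDA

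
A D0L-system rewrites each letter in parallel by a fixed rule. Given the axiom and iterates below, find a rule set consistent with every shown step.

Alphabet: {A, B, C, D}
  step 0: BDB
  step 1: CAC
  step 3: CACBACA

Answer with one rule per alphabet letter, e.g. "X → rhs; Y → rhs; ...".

  step 0 ⇒ step 1: BDB ⇒ C·A·C
    B ↦ C
    D ↦ A
    A ↦ BA  (constrained at step 1)
    C ↦ BD  (constrained at step 1)

A->BA, B->C, C->BD, D->A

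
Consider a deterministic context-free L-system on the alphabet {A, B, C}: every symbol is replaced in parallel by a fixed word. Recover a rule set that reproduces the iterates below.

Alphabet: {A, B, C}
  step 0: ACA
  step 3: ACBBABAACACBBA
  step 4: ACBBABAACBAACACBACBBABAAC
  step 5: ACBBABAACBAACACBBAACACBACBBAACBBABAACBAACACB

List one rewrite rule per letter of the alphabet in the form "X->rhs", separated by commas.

A->AC, B->BA, C->B

  step 4 ⇒ step 5: ACBBABAACBAACACBACBBABAAC ⇒ AC·B·BA·BA·AC·BA·AC·AC·B·BA·AC·AC·B·AC·B·BA·AC·B·BA·BA·AC·BA·AC·AC·B
    A ↦ AC
    B ↦ BA
    C ↦ B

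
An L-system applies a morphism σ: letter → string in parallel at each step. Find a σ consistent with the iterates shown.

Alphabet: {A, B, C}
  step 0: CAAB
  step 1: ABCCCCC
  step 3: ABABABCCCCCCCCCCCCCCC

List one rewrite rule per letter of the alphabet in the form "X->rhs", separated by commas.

A->CC, B->C, C->AB

  step 0 ⇒ step 1: CAAB ⇒ AB·CC·CC·C
    A ↦ CC
    B ↦ C
    C ↦ AB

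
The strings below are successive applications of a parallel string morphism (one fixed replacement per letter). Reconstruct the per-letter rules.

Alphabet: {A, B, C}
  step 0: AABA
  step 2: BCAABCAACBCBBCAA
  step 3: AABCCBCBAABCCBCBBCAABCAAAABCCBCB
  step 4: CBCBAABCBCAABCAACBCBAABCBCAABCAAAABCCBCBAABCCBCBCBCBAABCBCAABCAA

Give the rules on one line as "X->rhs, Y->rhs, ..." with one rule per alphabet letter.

A->CB, B->AA, C->BC

  step 3 ⇒ step 4: AABCCBCBAABCCBCBBCAABCAAAABCCBCB ⇒ CB·CB·AA·BC·BC·AA·BC·AA·CB·CB·AA·BC·BC·AA·BC·AA·AA·BC·CB·CB·AA·BC·CB·CB·CB·CB·AA·BC·BC·AA·BC·AA
    A ↦ CB
    B ↦ AA
    C ↦ BC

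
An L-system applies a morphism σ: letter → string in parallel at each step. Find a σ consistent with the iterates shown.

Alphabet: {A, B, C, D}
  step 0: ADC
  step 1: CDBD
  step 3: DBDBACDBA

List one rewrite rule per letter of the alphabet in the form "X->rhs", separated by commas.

  step 0 ⇒ step 1: ADC ⇒ C·DB·D
    A ↦ C
    C ↦ D
    D ↦ DB
    B ↦ A  (constrained at step 1)

A->C, B->A, C->D, D->DB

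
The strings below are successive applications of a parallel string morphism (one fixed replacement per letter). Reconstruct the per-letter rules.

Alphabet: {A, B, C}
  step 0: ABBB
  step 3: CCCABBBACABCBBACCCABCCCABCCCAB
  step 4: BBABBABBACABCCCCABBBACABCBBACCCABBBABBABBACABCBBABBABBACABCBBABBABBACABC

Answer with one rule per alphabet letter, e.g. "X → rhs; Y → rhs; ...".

  step 3 ⇒ step 4: CCCABBBACABCBBACCCABCCCABCCCAB ⇒ BBA·BBA·BBA·CAB·C·C·C·CAB·BBA·CAB·C·BBA·C·C·CAB·BBA·BBA·BBA·CAB·C·BBA·BBA·BBA·CAB·C·BBA·BBA·BBA·CAB·C
    A ↦ CAB
    B ↦ C
    C ↦ BBA

A->CAB, B->C, C->BBA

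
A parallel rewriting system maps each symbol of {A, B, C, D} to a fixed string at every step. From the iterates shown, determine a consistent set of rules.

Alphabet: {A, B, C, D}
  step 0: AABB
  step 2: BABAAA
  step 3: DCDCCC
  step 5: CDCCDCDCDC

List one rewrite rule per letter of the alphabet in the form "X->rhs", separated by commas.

  step 2 ⇒ step 3: BABAAA ⇒ D·C·D·C·C·C
    A ↦ C
    B ↦ D
    C ↦ BA  (constrained at step 3)
    D ↦ A  (constrained at step 3)

A->C, B->D, C->BA, D->A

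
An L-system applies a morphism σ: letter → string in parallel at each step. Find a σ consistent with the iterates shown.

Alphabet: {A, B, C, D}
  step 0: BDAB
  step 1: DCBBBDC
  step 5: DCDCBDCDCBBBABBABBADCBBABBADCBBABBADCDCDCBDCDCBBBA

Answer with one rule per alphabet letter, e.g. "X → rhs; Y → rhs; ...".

A->B, B->DC, C->A, D->BB

  step 0 ⇒ step 1: BDAB ⇒ DC·BB·B·DC
    A ↦ B
    B ↦ DC
    D ↦ BB
    C ↦ A  (constrained at step 1)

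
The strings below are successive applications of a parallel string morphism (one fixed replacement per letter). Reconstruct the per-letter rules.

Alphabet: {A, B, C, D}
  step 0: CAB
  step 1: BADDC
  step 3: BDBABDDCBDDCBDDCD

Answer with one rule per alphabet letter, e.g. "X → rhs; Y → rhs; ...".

  step 0 ⇒ step 1: CAB ⇒ BA·D·DC
    A ↦ D
    B ↦ DC
    C ↦ BA
    D ↦ BD  (constrained at step 1)

A->D, B->DC, C->BA, D->BD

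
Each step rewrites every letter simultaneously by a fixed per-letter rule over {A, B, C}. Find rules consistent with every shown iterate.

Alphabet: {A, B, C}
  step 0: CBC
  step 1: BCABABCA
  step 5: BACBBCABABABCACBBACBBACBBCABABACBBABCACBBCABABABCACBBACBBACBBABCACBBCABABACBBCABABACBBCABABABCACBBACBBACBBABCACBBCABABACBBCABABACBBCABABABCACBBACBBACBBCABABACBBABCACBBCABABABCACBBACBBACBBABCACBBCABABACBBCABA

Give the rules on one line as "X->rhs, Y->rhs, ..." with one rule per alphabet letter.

  step 0 ⇒ step 1: CBC ⇒ BCA·BA·BCA
    B ↦ BA
    C ↦ BCA
    A ↦ CB  (constrained at step 1)

A->CB, B->BA, C->BCA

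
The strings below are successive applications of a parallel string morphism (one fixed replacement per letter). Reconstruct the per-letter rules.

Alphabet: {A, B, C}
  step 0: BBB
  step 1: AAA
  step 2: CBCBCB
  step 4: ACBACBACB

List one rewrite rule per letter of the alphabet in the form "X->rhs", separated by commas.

A->CB, B->A, C->B

  step 1 ⇒ step 2: AAA ⇒ CB·CB·CB
    A ↦ CB
  step 0 ⇒ step 1: BBB ⇒ A·A·A
    B ↦ A
    C ↦ B  (constrained at step 2)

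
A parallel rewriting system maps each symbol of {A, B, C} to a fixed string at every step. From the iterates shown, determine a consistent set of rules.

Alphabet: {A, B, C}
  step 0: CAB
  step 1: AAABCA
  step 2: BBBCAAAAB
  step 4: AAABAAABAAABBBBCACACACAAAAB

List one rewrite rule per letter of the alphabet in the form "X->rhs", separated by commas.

A->B, B->CA, C->AAA

  step 1 ⇒ step 2: AAABCA ⇒ B·B·B·CA·AAA·B
    A ↦ B
    B ↦ CA
    C ↦ AAA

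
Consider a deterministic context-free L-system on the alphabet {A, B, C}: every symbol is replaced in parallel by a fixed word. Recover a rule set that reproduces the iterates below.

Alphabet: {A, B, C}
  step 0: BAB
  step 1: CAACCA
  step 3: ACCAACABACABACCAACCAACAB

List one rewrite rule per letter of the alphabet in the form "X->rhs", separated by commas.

  step 0 ⇒ step 1: BAB ⇒ CA·AC·CA
    A ↦ AC
    B ↦ CA
    C ↦ AB  (constrained at step 1)

A->AC, B->CA, C->AB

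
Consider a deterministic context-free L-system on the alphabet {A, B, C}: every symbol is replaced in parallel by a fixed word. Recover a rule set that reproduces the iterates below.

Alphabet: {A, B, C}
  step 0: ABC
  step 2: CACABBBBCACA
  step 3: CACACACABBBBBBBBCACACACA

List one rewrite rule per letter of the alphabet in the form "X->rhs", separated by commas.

A->CA, B->BB, C->CA

  step 2 ⇒ step 3: CACABBBBCACA ⇒ CA·CA·CA·CA·BB·BB·BB·BB·CA·CA·CA·CA
    A ↦ CA
    B ↦ BB
    C ↦ CA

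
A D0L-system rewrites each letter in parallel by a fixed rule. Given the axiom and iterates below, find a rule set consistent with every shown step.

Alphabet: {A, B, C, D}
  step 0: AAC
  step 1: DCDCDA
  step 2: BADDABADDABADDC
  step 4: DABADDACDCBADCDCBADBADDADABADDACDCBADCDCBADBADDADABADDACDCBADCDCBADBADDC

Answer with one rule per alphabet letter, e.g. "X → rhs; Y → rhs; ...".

  step 1 ⇒ step 2: DCDCDA ⇒ BAD·DA·BAD·DA·BAD·DC
    A ↦ DC
    C ↦ DA
    D ↦ BAD
    B ↦ C  (constrained at step 2)

A->DC, B->C, C->DA, D->BAD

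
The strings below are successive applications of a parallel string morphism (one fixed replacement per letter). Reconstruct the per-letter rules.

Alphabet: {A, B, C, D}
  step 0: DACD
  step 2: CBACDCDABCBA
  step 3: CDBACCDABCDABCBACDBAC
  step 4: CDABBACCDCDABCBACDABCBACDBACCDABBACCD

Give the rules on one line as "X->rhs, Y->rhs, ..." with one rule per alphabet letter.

A->C, B->BA, C->CD, D->AB

  step 3 ⇒ step 4: CDBACCDABCDABCBACDBAC ⇒ CD·AB·BA·C·CD·CD·AB·C·BA·CD·AB·C·BA·CD·BA·C·CD·AB·BA·C·CD
    A ↦ C
    B ↦ BA
    C ↦ CD
    D ↦ AB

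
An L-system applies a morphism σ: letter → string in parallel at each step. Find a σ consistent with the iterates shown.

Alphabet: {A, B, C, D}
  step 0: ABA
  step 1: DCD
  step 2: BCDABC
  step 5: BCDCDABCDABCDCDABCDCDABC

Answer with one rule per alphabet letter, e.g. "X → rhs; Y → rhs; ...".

A->D, B->C, C->DA, D->BC

  step 1 ⇒ step 2: DCD ⇒ BC·DA·BC
    C ↦ DA
    D ↦ BC
  step 0 ⇒ step 1: ABA ⇒ D·C·D
    A ↦ D
  step 0 ⇒ step 1: ABA ⇒ D·C·D
    B ↦ C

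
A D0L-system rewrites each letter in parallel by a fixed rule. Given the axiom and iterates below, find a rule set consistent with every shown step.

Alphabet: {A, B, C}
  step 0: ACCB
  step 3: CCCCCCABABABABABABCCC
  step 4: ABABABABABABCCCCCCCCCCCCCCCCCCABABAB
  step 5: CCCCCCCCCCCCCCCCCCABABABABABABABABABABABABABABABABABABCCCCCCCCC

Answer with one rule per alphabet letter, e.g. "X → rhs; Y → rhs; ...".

  step 4 ⇒ step 5: ABABABABABABCCCCCCCCCCCCCCCCCCABABAB ⇒ CC·C·CC·C·CC·C·CC·C·CC·C·CC·C·AB·AB·AB·AB·AB·AB·AB·AB·AB·AB·AB·AB·AB·AB·AB·AB·AB·AB·CC·C·CC·C·CC·C
    A ↦ CC
    B ↦ C
    C ↦ AB

A->CC, B->C, C->AB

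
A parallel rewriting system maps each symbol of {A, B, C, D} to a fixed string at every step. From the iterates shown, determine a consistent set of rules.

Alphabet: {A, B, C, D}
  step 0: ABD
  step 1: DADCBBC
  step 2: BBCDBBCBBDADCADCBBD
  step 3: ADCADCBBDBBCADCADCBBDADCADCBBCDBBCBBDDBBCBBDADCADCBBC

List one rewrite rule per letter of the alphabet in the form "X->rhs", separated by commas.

A->D, B->ADC, C->BBD, D->BBC

  step 2 ⇒ step 3: BBCDBBCBBDADCADCBBD ⇒ ADC·ADC·BBD·BBC·ADC·ADC·BBD·ADC·ADC·BBC·D·BBC·BBD·D·BBC·BBD·ADC·ADC·BBC
    A ↦ D
    B ↦ ADC
    C ↦ BBD
    D ↦ BBC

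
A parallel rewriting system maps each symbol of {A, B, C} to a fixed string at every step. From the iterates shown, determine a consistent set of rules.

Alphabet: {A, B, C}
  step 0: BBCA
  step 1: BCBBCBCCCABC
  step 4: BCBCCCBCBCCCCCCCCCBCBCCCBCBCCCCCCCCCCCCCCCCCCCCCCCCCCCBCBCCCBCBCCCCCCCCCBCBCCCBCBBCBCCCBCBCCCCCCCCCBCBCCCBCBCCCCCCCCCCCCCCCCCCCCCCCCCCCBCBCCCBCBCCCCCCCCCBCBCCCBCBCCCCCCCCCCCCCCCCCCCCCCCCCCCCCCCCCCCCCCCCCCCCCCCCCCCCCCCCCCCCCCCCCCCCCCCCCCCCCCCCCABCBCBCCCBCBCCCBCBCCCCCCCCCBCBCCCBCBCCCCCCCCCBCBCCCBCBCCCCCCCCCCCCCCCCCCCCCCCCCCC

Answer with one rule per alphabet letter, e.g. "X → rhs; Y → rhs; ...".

  step 0 ⇒ step 1: BBCA ⇒ BCB·BCB·CCC·ABC
    A ↦ ABC
    B ↦ BCB
    C ↦ CCC

A->ABC, B->BCB, C->CCC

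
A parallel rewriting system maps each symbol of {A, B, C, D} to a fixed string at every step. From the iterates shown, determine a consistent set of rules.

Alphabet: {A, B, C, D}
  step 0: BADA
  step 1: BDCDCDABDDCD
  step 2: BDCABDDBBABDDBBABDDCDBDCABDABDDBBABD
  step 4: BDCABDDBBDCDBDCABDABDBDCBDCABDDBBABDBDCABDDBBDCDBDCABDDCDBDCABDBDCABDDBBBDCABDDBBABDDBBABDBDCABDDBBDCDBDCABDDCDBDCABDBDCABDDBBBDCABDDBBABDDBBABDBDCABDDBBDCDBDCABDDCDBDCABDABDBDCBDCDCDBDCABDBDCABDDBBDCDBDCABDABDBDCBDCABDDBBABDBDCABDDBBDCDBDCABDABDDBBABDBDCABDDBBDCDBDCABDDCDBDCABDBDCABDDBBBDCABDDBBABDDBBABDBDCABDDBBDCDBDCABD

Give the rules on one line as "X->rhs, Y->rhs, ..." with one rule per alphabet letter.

  step 1 ⇒ step 2: BDCDCDABDDCD ⇒ BDC·ABD·DBB·ABD·DBB·ABD·DCD·BDC·ABD·ABD·DBB·ABD
    A ↦ DCD
    B ↦ BDC
    C ↦ DBB
    D ↦ ABD

A->DCD, B->BDC, C->DBB, D->ABD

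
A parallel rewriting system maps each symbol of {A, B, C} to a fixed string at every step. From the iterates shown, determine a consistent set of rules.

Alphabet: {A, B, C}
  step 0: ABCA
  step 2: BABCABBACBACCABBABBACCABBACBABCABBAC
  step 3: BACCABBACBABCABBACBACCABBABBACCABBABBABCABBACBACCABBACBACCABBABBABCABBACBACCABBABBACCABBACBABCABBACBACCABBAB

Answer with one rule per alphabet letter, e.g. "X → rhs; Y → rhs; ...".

A->CAB, B->BAC, C->BAB

  step 2 ⇒ step 3: BABCABBACBACCABBABBACCABBACBABCABBAC ⇒ BAC·CAB·BAC·BAB·CAB·BAC·BAC·CAB·BAB·BAC·CAB·BAB·BAB·CAB·BAC·BAC·CAB·BAC·BAC·CAB·BAB·BAB·CAB·BAC·BAC·CAB·BAB·BAC·CAB·BAC·BAB·CAB·BAC·BAC·CAB·BAB
    A ↦ CAB
    B ↦ BAC
    C ↦ BAB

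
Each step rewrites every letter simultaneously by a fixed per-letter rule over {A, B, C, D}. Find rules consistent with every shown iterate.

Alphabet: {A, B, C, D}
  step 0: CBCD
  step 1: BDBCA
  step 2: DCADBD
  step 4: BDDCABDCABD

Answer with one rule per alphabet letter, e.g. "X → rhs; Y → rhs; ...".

  step 1 ⇒ step 2: BDBCA ⇒ D·CA·D·B·D
    A ↦ D
    B ↦ D
    C ↦ B
    D ↦ CA

A->D, B->D, C->B, D->CA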